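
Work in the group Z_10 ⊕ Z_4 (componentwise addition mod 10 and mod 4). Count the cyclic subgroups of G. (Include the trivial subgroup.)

12

A cyclic subgroup of order d is generated by each of its φ(d) elements of order d, so the cyclic subgroups of order d number (#elements of order d)/φ(d).
Cyclic subgroups by order — order 1: 1; order 2: 3; order 4: 2; order 5: 1; order 10: 3; order 20: 2.
Total: 12.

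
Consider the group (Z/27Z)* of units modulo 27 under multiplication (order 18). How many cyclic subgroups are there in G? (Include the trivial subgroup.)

6

Each element a generates a cyclic subgroup ⟨a⟩; distinct elements may generate the same one (a cyclic group of order d has φ(d) generators).
Cyclic subgroups by order — order 1: 1; order 2: 1; order 3: 1; order 6: 1; order 9: 1; order 18: 1.
Total: 6.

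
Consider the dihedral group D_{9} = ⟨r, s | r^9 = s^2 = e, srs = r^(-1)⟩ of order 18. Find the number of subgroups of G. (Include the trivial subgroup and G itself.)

|G| = 18, so by Lagrange every subgroup order divides 18. Divisors: 1, 2, 3, 6, 9, 18.
Subgroups by order — order 1: 1; order 2: 9; order 3: 1; order 6: 3; order 9: 1; order 18: 1.
Total: 1 + 9 + 1 + 3 + 1 + 1 = 16.

16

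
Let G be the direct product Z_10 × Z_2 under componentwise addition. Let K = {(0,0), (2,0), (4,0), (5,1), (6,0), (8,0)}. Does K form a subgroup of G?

No

|K| = 6 does not divide |G| = 20, so by Lagrange K is not a subgroup.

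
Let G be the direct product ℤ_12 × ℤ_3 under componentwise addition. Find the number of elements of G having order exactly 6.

An element (a,b) has order lcm(ord(a), ord(b)); count pairs with lcm equal to 6.
Enumerating gives 8 such elements.

8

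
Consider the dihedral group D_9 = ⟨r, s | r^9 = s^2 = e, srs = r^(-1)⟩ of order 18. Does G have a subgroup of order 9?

Yes

9 | 18. A subgroup of order 9 is {e, r, r^2, r^3, r^4, r^5, r^6, r^7, r^8}.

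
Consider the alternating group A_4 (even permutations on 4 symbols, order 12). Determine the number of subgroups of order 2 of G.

|G| = 12 and 2 | 12, so subgroups of order 2 are possible by Lagrange.
The subgroups of order 2 are: {e, (1 2)(3 4)}; {e, (1 3)(2 4)}; {e, (1 4)(2 3)}.
So G has 3 subgroups of order 2.

3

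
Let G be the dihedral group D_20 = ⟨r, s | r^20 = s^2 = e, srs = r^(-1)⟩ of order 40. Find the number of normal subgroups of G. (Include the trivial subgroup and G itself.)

G has 48 subgroups. Checking conjugation-invariance by order — order 1: 1/1 normal; order 2: 1/21 normal; order 4: 1/11 normal; order 5: 1/1 normal; order 8: 0/5 normal; order 10: 1/5 normal; order 20: 3/3 normal; order 40: 1/1 normal.
Total normal subgroups: 9.

9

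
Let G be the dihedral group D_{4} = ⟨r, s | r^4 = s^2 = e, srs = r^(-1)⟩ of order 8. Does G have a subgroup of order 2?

Yes

2 | 8. A subgroup of order 2 is {e, r^2}.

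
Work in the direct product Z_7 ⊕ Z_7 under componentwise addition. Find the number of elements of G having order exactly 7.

48

An element (a,b) has order lcm(ord(a), ord(b)); count pairs with lcm equal to 7.
Enumerating gives 48 such elements.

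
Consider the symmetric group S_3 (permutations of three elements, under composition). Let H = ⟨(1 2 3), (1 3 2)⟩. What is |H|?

3

|⟨(1 2 3)⟩| = 3 and |⟨(1 3 2)⟩| = 3, so |H| is a multiple of lcm(3, 3) = 3 and divides |G| = 6.
Closing under the operation: H = {e, (1 2 3), (1 3 2)}, so |H| = 3.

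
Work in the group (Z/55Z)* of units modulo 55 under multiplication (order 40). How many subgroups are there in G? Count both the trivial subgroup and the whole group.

16

|G| = 40, so by Lagrange every subgroup order divides 40. Divisors: 1, 2, 4, 5, 8, 10, 20, 40.
Subgroups by order — order 1: 1; order 2: 3; order 4: 3; order 5: 1; order 8: 1; order 10: 3; order 20: 3; order 40: 1.
Total: 1 + 3 + 3 + 1 + 1 + 3 + 3 + 1 = 16.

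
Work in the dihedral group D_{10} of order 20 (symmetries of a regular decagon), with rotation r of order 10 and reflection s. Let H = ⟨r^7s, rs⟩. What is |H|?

|⟨r^7s⟩| = 2 and |⟨rs⟩| = 2, so |H| is a multiple of lcm(2, 2) = 2 and divides |G| = 20.
Closing under the operation: H = {e, r^2, r^4, r^6, r^8, rs, r^3s, r^5s, r^7s, r^9s}, so |H| = 10.

10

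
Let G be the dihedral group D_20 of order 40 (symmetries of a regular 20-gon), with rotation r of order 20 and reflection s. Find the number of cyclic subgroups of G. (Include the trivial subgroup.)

26

Each element a generates a cyclic subgroup ⟨a⟩; distinct elements may generate the same one (a cyclic group of order d has φ(d) generators).
Cyclic subgroups by order — order 1: 1; order 2: 21; order 4: 1; order 5: 1; order 10: 1; order 20: 1.
Total: 26.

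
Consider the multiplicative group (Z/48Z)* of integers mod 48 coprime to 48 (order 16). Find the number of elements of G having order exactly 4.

8

The elements of order 4 are: 5, 11, 13, 19, 29, 35, 37, 43.
That's 8.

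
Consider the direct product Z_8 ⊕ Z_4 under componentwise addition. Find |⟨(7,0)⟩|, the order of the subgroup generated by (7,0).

8

The order of (7,0) in Z_8 × Z_4 is lcm(ord(7) in Z_8, ord(0) in Z_4).
ord(7) = 8 and ord(0) = 1, so |⟨(7,0)⟩| = lcm(8, 1) = 8.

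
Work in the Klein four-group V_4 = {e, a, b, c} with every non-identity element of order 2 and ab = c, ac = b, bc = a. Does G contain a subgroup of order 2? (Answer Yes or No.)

2 | 4. A subgroup of order 2 is {e, a}.

Yes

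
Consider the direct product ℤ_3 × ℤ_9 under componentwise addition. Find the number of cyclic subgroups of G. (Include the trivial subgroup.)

Each element a generates a cyclic subgroup ⟨a⟩; distinct elements may generate the same one (a cyclic group of order d has φ(d) generators).
Cyclic subgroups by order — order 1: 1; order 3: 4; order 9: 3.
Total: 8.

8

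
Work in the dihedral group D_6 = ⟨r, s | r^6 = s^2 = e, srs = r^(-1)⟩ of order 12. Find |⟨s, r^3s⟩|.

|⟨s⟩| = 2 and |⟨r^3s⟩| = 2, so |H| is a multiple of lcm(2, 2) = 2 and divides |G| = 12.
Closing under the operation: H = {e, r^3, s, r^3s}, so |H| = 4.

4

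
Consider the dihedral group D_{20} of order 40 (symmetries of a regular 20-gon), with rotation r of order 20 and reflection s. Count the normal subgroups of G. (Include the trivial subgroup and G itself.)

9

G has 48 subgroups. Checking conjugation-invariance by order — order 1: 1/1 normal; order 2: 1/21 normal; order 4: 1/11 normal; order 5: 1/1 normal; order 8: 0/5 normal; order 10: 1/5 normal; order 20: 3/3 normal; order 40: 1/1 normal.
Total normal subgroups: 9.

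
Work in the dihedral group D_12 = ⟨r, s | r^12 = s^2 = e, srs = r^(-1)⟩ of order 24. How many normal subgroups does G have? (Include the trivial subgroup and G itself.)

9

G has 34 subgroups. Checking conjugation-invariance by order — order 1: 1/1 normal; order 2: 1/13 normal; order 3: 1/1 normal; order 4: 1/7 normal; order 6: 1/5 normal; order 8: 0/3 normal; order 12: 3/3 normal; order 24: 1/1 normal.
Total normal subgroups: 9.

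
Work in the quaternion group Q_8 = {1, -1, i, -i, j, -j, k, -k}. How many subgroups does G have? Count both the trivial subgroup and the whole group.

|G| = 8, so by Lagrange every subgroup order divides 8. Divisors: 1, 2, 4, 8.
Subgroups by order — order 1: 1; order 2: 1; order 4: 3; order 8: 1.
Total: 1 + 1 + 3 + 1 = 6.

6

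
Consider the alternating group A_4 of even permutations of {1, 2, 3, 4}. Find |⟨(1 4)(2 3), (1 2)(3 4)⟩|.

|⟨(1 4)(2 3)⟩| = 2 and |⟨(1 2)(3 4)⟩| = 2, so |H| is a multiple of lcm(2, 2) = 2 and divides |G| = 12.
Closing under the operation: H = {e, (1 2)(3 4), (1 3)(2 4), (1 4)(2 3)}, so |H| = 4.

4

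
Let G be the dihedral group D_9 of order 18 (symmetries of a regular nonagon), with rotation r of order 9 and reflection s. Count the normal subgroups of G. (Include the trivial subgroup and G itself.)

G has 16 subgroups. Checking conjugation-invariance by order — order 1: 1/1 normal; order 2: 0/9 normal; order 3: 1/1 normal; order 6: 0/3 normal; order 9: 1/1 normal; order 18: 1/1 normal.
Total normal subgroups: 4.

4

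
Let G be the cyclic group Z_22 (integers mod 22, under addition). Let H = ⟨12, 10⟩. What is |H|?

11

|⟨12⟩| = 11 and |⟨10⟩| = 11, so |H| is a multiple of lcm(11, 11) = 11 and divides |G| = 22.
Closing under the operation: H = {0, 2, 4, 6, 8, 10, 12, 14, 16, 18, 20}, so |H| = 11.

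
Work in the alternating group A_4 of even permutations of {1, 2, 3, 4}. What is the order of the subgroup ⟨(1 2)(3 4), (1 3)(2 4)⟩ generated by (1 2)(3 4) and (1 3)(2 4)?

4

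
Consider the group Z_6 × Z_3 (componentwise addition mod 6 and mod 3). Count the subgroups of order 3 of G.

4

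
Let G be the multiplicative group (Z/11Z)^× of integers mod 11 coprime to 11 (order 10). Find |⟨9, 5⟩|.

5

|⟨9⟩| = 5 and |⟨5⟩| = 5, so |H| is a multiple of lcm(5, 5) = 5 and divides |G| = 10.
Closing under the operation: H = {1, 3, 4, 5, 9}, so |H| = 5.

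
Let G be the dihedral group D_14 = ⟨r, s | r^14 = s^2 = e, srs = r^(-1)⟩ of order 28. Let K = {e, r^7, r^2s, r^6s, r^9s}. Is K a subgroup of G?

No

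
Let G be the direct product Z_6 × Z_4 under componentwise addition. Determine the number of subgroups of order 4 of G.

|G| = 24 and 4 | 24, so subgroups of order 4 are possible by Lagrange.
The subgroups of order 4 are: {(0,0), (0,1), (0,2), (0,3)}; {(0,0), (0,2), (3,0), (3,2)}; {(0,0), (0,2), (3,1), (3,3)}.
So G has 3 subgroups of order 4.

3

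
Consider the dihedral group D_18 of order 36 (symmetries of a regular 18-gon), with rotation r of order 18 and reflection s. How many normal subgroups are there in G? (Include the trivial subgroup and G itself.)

9

G has 45 subgroups. Checking conjugation-invariance by order — order 1: 1/1 normal; order 2: 1/19 normal; order 3: 1/1 normal; order 4: 0/9 normal; order 6: 1/7 normal; order 9: 1/1 normal; order 12: 0/3 normal; order 18: 3/3 normal; order 36: 1/1 normal.
Total normal subgroups: 9.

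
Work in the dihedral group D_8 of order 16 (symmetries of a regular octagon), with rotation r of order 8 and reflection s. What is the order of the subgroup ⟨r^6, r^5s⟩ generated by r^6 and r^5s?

8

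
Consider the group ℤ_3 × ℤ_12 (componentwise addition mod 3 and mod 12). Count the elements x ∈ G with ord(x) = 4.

2

An element (a,b) has order lcm(ord(a), ord(b)); count pairs with lcm equal to 4.
Enumerating gives 2 such elements.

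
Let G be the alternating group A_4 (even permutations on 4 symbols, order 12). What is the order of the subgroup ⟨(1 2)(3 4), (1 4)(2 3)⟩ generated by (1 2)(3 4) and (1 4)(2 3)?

4

|⟨(1 2)(3 4)⟩| = 2 and |⟨(1 4)(2 3)⟩| = 2, so |H| is a multiple of lcm(2, 2) = 2 and divides |G| = 12.
Closing under the operation: H = {e, (1 2)(3 4), (1 3)(2 4), (1 4)(2 3)}, so |H| = 4.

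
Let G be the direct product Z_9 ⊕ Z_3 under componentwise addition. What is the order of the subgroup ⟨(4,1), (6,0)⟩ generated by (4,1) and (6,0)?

9

|⟨(4,1)⟩| = 9 and |⟨(6,0)⟩| = 3, so |H| is a multiple of lcm(9, 3) = 9 and divides |G| = 27.
Closing under the operation: H = {(0,0), (1,1), (2,2), (3,0), (4,1), (5,2), (6,0), (7,1), (8,2)}, so |H| = 9.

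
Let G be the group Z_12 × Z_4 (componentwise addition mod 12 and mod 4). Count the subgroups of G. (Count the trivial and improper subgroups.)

30

|G| = 48, so by Lagrange every subgroup order divides 48. Divisors: 1, 2, 3, 4, 6, 8, 12, 16, 24, 48.
Subgroups by order — order 1: 1; order 2: 3; order 3: 1; order 4: 7; order 6: 3; order 8: 3; order 12: 7; order 16: 1; order 24: 3; order 48: 1.
Total: 1 + 3 + 1 + 7 + 3 + 3 + 7 + 1 + 3 + 1 = 30.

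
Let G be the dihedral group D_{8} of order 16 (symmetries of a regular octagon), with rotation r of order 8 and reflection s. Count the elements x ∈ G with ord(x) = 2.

Enumerating element orders in G gives 9 elements of order 2.

9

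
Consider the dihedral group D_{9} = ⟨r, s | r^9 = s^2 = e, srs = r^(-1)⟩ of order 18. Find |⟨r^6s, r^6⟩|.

|⟨r^6s⟩| = 2 and |⟨r^6⟩| = 3, so |H| is a multiple of lcm(2, 3) = 6 and divides |G| = 18.
Closing under the operation: H = {e, r^3, r^6, s, r^3s, r^6s}, so |H| = 6.

6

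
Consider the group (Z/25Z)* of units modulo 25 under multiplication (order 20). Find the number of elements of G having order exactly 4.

The elements of order 4 are: 7, 18.
That's 2.

2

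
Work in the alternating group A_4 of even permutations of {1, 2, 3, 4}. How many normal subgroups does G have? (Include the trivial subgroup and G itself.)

3

G has 10 subgroups. Checking conjugation-invariance by order — order 1: 1/1 normal; order 2: 0/3 normal; order 3: 0/4 normal; order 4: 1/1 normal; order 12: 1/1 normal.
Total normal subgroups: 3.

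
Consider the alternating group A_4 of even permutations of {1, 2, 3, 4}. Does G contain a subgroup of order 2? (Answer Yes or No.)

2 | 12. A subgroup of order 2 is {e, (1 2)(3 4)}.

Yes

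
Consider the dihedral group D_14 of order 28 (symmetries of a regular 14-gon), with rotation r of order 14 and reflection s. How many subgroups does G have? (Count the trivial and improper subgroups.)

|G| = 28, so by Lagrange every subgroup order divides 28. Divisors: 1, 2, 4, 7, 14, 28.
Subgroups by order — order 1: 1; order 2: 15; order 4: 7; order 7: 1; order 14: 3; order 28: 1.
Total: 1 + 15 + 7 + 1 + 3 + 1 = 28.

28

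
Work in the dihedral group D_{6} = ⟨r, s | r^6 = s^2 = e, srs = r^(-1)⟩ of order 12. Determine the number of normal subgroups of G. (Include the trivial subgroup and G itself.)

G has 16 subgroups. Checking conjugation-invariance by order — order 1: 1/1 normal; order 2: 1/7 normal; order 3: 1/1 normal; order 4: 0/3 normal; order 6: 3/3 normal; order 12: 1/1 normal.
Total normal subgroups: 7.

7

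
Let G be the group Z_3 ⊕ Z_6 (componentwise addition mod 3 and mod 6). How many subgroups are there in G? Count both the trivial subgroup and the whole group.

|G| = 18, so by Lagrange every subgroup order divides 18. Divisors: 1, 2, 3, 6, 9, 18.
Subgroups by order — order 1: 1; order 2: 1; order 3: 4; order 6: 4; order 9: 1; order 18: 1.
Total: 1 + 1 + 4 + 4 + 1 + 1 = 12.

12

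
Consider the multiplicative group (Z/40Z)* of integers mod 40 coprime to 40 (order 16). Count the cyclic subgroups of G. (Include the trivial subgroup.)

12

Each element a generates a cyclic subgroup ⟨a⟩; distinct elements may generate the same one (a cyclic group of order d has φ(d) generators).
Cyclic subgroups by order — order 1: 1; order 2: 7; order 4: 4.
Total: 12.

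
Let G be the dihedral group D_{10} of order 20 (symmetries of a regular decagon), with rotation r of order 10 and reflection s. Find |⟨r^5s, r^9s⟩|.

|⟨r^5s⟩| = 2 and |⟨r^9s⟩| = 2, so |H| is a multiple of lcm(2, 2) = 2 and divides |G| = 20.
Closing under the operation: H = {e, r^2, r^4, r^6, r^8, rs, r^3s, r^5s, r^7s, r^9s}, so |H| = 10.

10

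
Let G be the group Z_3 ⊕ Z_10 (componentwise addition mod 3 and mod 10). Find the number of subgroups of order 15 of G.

1

|G| = 30 and 15 | 30, so subgroups of order 15 are possible by Lagrange.
The subgroups of order 15 are: {(0,0), (0,2), (0,4), (0,6), (0,8), (1,0), (1,2), (1,4), (1,6), (1,8), (2,0), (2,2), (2,4), (2,6), (2,8)}.
So G has 1 subgroup of order 15.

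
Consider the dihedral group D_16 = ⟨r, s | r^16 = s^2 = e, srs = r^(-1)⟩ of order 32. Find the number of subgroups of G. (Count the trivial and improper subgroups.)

|G| = 32, so by Lagrange every subgroup order divides 32. Divisors: 1, 2, 4, 8, 16, 32.
Subgroups by order — order 1: 1; order 2: 17; order 4: 9; order 8: 5; order 16: 3; order 32: 1.
Total: 1 + 17 + 9 + 5 + 3 + 1 = 36.

36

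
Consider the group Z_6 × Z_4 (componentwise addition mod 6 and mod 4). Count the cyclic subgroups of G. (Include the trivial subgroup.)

Group the elements of G by the cyclic subgroup they generate; each cyclic subgroup of order d accounts for φ(d) elements.
Cyclic subgroups by order — order 1: 1; order 2: 3; order 3: 1; order 4: 2; order 6: 3; order 12: 2.
Total: 12.

12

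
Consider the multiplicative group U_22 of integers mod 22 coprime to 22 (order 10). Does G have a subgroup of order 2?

Yes

2 | 10. A subgroup of order 2 is {1, 21}.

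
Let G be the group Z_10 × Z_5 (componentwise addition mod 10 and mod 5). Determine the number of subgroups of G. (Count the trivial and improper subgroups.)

16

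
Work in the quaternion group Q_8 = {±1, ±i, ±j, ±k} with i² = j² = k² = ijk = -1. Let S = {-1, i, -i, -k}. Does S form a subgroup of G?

The identity 1 ∉ S, so S is not a subgroup.

No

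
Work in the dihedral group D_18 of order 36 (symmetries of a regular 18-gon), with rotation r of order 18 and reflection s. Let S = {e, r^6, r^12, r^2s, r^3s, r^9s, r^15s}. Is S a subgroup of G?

No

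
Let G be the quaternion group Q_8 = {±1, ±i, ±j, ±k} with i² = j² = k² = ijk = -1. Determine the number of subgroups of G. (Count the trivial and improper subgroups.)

6

|G| = 8, so by Lagrange every subgroup order divides 8. Divisors: 1, 2, 4, 8.
Subgroups by order — order 1: 1; order 2: 1; order 4: 3; order 8: 1.
Total: 1 + 1 + 3 + 1 = 6.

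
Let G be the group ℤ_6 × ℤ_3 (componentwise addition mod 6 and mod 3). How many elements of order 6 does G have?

An element (a,b) has order lcm(ord(a), ord(b)); count pairs with lcm equal to 6.
Enumerating gives 8 such elements.

8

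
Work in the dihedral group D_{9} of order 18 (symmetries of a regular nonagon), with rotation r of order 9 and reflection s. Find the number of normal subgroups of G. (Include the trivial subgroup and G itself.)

4

G has 16 subgroups. Checking conjugation-invariance by order — order 1: 1/1 normal; order 2: 0/9 normal; order 3: 1/1 normal; order 6: 0/3 normal; order 9: 1/1 normal; order 18: 1/1 normal.
Total normal subgroups: 4.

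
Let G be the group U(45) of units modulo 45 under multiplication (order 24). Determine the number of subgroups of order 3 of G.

1

|G| = 24 and 3 | 24, so subgroups of order 3 are possible by Lagrange.
The subgroups of order 3 are: {1, 16, 31}.
So G has 1 subgroup of order 3.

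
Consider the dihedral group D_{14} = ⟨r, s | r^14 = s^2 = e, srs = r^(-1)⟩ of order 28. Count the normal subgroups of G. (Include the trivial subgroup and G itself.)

G has 28 subgroups. Checking conjugation-invariance by order — order 1: 1/1 normal; order 2: 1/15 normal; order 4: 0/7 normal; order 7: 1/1 normal; order 14: 3/3 normal; order 28: 1/1 normal.
Total normal subgroups: 7.

7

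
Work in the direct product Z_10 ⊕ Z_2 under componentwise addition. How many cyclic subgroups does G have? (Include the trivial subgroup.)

Group the elements of G by the cyclic subgroup they generate; each cyclic subgroup of order d accounts for φ(d) elements.
Cyclic subgroups by order — order 1: 1; order 2: 3; order 5: 1; order 10: 3.
Total: 8.

8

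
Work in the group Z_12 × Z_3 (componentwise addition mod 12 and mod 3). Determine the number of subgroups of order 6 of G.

4

|G| = 36 and 6 | 36, so subgroups of order 6 are possible by Lagrange.
The subgroups of order 6 are: {(0,0), (0,1), (0,2), (6,0), (6,1), (6,2)}; {(0,0), (2,0), (4,0), (6,0), (8,0), (10,0)}; {(0,0), (2,2), (4,1), (6,0), (8,2), (10,1)}; {(0,0), (2,1), (4,2), (6,0), (8,1), (10,2)}.
So G has 4 subgroups of order 6.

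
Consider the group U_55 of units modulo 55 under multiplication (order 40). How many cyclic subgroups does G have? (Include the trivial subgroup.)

12

Each element a generates a cyclic subgroup ⟨a⟩; distinct elements may generate the same one (a cyclic group of order d has φ(d) generators).
Cyclic subgroups by order — order 1: 1; order 2: 3; order 4: 2; order 5: 1; order 10: 3; order 20: 2.
Total: 12.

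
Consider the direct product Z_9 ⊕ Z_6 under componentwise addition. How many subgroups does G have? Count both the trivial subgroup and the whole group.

|G| = 54, so by Lagrange every subgroup order divides 54. Divisors: 1, 2, 3, 6, 9, 18, 27, 54.
Subgroups by order — order 1: 1; order 2: 1; order 3: 4; order 6: 4; order 9: 4; order 18: 4; order 27: 1; order 54: 1.
Total: 1 + 1 + 4 + 4 + 4 + 4 + 1 + 1 = 20.

20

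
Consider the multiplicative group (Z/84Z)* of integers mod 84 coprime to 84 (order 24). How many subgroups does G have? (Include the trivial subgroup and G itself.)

32

|G| = 24, so by Lagrange every subgroup order divides 24. Divisors: 1, 2, 3, 4, 6, 8, 12, 24.
Subgroups by order — order 1: 1; order 2: 7; order 3: 1; order 4: 7; order 6: 7; order 8: 1; order 12: 7; order 24: 1.
Total: 1 + 7 + 1 + 7 + 7 + 1 + 7 + 1 = 32.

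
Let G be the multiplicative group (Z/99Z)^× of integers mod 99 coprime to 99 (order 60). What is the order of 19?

10

Compute successive powers of 19 mod 99: 19, 64, 28, 37, 10, 91, 46, 82, …; 19^10 ≡ 1 (mod 99).
So |⟨19⟩| = 10.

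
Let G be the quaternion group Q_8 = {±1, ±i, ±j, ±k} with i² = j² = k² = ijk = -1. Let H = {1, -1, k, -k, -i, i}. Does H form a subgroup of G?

No

|H| = 6 does not divide |G| = 8, so by Lagrange H is not a subgroup.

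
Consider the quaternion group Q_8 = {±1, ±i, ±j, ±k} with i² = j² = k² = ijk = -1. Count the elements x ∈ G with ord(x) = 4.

The elements of order 4 are: i, -i, j, -j, k, -k.
That's 6.

6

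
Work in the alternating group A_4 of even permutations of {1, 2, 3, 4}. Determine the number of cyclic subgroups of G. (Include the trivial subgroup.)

8

A cyclic subgroup of order d is generated by each of its φ(d) elements of order d, so the cyclic subgroups of order d number (#elements of order d)/φ(d).
Cyclic subgroups by order — order 1: 1; order 2: 3; order 3: 4.
Total: 8.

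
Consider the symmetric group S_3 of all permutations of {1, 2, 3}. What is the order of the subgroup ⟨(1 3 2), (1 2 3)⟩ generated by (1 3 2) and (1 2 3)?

|⟨(1 3 2)⟩| = 3 and |⟨(1 2 3)⟩| = 3, so |H| is a multiple of lcm(3, 3) = 3 and divides |G| = 6.
Closing under the operation: H = {e, (1 2 3), (1 3 2)}, so |H| = 3.

3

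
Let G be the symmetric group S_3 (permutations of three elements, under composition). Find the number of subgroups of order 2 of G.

3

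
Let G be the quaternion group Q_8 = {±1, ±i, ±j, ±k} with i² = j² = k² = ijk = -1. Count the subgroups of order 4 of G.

3

|G| = 8 and 4 | 8, so subgroups of order 4 are possible by Lagrange.
The subgroups of order 4 are: {1, -1, i, -i}; {1, -1, j, -j}; {1, -1, k, -k}.
So G has 3 subgroups of order 4.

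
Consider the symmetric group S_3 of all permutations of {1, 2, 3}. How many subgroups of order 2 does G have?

|G| = 6 and 2 | 6, so subgroups of order 2 are possible by Lagrange.
The subgroups of order 2 are: {e, (1 2)}; {e, (1 3)}; {e, (2 3)}.
So G has 3 subgroups of order 2.

3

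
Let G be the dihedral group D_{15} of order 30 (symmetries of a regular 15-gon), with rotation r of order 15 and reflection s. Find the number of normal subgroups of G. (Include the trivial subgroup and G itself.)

5

G has 28 subgroups. Checking conjugation-invariance by order — order 1: 1/1 normal; order 2: 0/15 normal; order 3: 1/1 normal; order 5: 1/1 normal; order 6: 0/5 normal; order 10: 0/3 normal; order 15: 1/1 normal; order 30: 1/1 normal.
Total normal subgroups: 5.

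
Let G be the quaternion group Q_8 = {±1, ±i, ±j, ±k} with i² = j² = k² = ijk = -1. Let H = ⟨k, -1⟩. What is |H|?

|⟨k⟩| = 4 and |⟨-1⟩| = 2, so |H| is a multiple of lcm(4, 2) = 4 and divides |G| = 8.
Closing under the operation: H = {1, -1, k, -k}, so |H| = 4.

4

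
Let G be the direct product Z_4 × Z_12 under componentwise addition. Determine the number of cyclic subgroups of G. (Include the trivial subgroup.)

20

A cyclic subgroup of order d is generated by each of its φ(d) elements of order d, so the cyclic subgroups of order d number (#elements of order d)/φ(d).
Cyclic subgroups by order — order 1: 1; order 2: 3; order 3: 1; order 4: 6; order 6: 3; order 12: 6.
Total: 20.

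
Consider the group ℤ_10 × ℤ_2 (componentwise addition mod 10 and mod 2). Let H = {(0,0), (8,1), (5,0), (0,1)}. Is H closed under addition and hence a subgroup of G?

(8,1) ∈ H but its inverse (2,1) ∉ H, so H is not a subgroup.

No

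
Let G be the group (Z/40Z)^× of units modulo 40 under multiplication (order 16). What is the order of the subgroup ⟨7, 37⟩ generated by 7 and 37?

|⟨7⟩| = 4 and |⟨37⟩| = 4, so |H| is a multiple of lcm(4, 4) = 4 and divides |G| = 16.
Closing under the operation: H = {1, 7, 9, 11, 13, 19, 23, 37}, so |H| = 8.

8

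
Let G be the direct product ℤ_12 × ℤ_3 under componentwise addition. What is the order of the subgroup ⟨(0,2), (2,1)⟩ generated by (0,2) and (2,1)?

18

|⟨(0,2)⟩| = 3 and |⟨(2,1)⟩| = 6, so |H| is a multiple of lcm(3, 6) = 6 and divides |G| = 36.
Closing under the operation: H = {(0,0), (0,1), (0,2), (2,0), (2,1), (2,2), (4,0), (4,1), (4,2), (6,0), (6,1), (6,2), (8,0), (8,1), (8,2), (10,0), (10,1), (10,2)}, so |H| = 18.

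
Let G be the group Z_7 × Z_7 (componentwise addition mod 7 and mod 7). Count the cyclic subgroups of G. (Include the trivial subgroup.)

Each element a generates a cyclic subgroup ⟨a⟩; distinct elements may generate the same one (a cyclic group of order d has φ(d) generators).
Cyclic subgroups by order — order 1: 1; order 7: 8.
Total: 9.

9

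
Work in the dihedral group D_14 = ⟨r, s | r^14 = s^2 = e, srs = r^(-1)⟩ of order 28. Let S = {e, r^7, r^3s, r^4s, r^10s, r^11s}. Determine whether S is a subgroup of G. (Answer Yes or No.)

|S| = 6 does not divide |G| = 28, so by Lagrange S is not a subgroup.

No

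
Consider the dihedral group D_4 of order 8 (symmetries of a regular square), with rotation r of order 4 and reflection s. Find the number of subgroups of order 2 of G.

5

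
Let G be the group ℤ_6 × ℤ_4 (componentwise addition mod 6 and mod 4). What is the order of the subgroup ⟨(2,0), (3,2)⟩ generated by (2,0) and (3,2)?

|⟨(2,0)⟩| = 3 and |⟨(3,2)⟩| = 2, so |H| is a multiple of lcm(3, 2) = 6 and divides |G| = 24.
Closing under the operation: H = {(0,0), (1,2), (2,0), (3,2), (4,0), (5,2)}, so |H| = 6.

6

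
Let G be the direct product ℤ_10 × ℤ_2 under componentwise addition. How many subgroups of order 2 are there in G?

|G| = 20 and 2 | 20, so subgroups of order 2 are possible by Lagrange.
The subgroups of order 2 are: {(0,0), (0,1)}; {(0,0), (5,0)}; {(0,0), (5,1)}.
So G has 3 subgroups of order 2.

3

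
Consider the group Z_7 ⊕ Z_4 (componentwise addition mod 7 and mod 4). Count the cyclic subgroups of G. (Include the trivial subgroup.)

6

A cyclic subgroup of order d is generated by each of its φ(d) elements of order d, so the cyclic subgroups of order d number (#elements of order d)/φ(d).
Cyclic subgroups by order — order 1: 1; order 2: 1; order 4: 1; order 7: 1; order 14: 1; order 28: 1.
Total: 6.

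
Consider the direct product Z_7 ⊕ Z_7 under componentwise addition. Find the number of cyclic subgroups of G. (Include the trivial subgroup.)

9

Each element a generates a cyclic subgroup ⟨a⟩; distinct elements may generate the same one (a cyclic group of order d has φ(d) generators).
Cyclic subgroups by order — order 1: 1; order 7: 8.
Total: 9.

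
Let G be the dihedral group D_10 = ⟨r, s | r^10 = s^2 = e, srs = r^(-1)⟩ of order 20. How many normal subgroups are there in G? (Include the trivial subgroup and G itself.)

G has 22 subgroups. Checking conjugation-invariance by order — order 1: 1/1 normal; order 2: 1/11 normal; order 4: 0/5 normal; order 5: 1/1 normal; order 10: 3/3 normal; order 20: 1/1 normal.
Total normal subgroups: 7.

7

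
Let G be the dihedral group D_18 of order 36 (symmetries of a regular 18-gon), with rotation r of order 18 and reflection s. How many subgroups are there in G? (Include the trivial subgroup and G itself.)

45

|G| = 36, so by Lagrange every subgroup order divides 36. Divisors: 1, 2, 3, 4, 6, 9, 12, 18, 36.
Subgroups by order — order 1: 1; order 2: 19; order 3: 1; order 4: 9; order 6: 7; order 9: 1; order 12: 3; order 18: 3; order 36: 1.
Total: 1 + 19 + 1 + 9 + 7 + 1 + 3 + 3 + 1 = 45.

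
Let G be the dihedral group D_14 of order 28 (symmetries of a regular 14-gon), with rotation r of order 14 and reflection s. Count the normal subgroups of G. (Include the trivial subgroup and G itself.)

G has 28 subgroups. Checking conjugation-invariance by order — order 1: 1/1 normal; order 2: 1/15 normal; order 4: 0/7 normal; order 7: 1/1 normal; order 14: 3/3 normal; order 28: 1/1 normal.
Total normal subgroups: 7.

7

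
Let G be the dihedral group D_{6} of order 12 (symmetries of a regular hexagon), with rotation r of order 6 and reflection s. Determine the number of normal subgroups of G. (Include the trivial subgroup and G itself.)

7

G has 16 subgroups. Checking conjugation-invariance by order — order 1: 1/1 normal; order 2: 1/7 normal; order 3: 1/1 normal; order 4: 0/3 normal; order 6: 3/3 normal; order 12: 1/1 normal.
Total normal subgroups: 7.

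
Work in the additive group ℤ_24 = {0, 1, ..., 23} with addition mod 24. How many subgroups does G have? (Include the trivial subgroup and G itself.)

8

Subgroups of the cyclic group ℤ_24 correspond bijectively to divisors of 24.
Divisors of 24: 1, 2, 3, 4, 6, 8, 12, 24.
So ℤ_24 has 8 subgroups.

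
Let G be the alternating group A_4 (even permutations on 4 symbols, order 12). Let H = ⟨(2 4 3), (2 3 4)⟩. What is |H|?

3

|⟨(2 4 3)⟩| = 3 and |⟨(2 3 4)⟩| = 3, so |H| is a multiple of lcm(3, 3) = 3 and divides |G| = 12.
Closing under the operation: H = {e, (2 3 4), (2 4 3)}, so |H| = 3.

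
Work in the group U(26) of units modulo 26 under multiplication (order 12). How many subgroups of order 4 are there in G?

|G| = 12 and 4 | 12, so subgroups of order 4 are possible by Lagrange.
The subgroups of order 4 are: {1, 5, 21, 25}.
So G has 1 subgroup of order 4.

1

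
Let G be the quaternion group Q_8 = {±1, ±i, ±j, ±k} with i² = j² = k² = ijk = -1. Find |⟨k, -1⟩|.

|⟨k⟩| = 4 and |⟨-1⟩| = 2, so |H| is a multiple of lcm(4, 2) = 4 and divides |G| = 8.
Closing under the operation: H = {1, -1, k, -k}, so |H| = 4.

4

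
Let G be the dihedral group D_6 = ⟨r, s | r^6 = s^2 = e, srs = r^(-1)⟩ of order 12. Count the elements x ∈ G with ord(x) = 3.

The elements of order 3 are: r^2, r^4.
That's 2.

2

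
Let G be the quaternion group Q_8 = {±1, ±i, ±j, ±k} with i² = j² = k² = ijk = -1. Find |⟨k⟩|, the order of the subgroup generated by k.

Computing powers of k: the smallest k with (k)^k = e is k = 4.

4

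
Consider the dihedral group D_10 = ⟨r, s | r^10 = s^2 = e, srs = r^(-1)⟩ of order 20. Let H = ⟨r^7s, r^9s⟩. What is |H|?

|⟨r^7s⟩| = 2 and |⟨r^9s⟩| = 2, so |H| is a multiple of lcm(2, 2) = 2 and divides |G| = 20.
Closing under the operation: H = {e, r^2, r^4, r^6, r^8, rs, r^3s, r^5s, r^7s, r^9s}, so |H| = 10.

10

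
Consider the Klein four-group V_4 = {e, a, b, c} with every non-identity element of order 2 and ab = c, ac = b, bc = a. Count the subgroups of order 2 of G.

|G| = 4 and 2 | 4, so subgroups of order 2 are possible by Lagrange.
The subgroups of order 2 are: {e, a}; {e, b}; {e, c}.
So G has 3 subgroups of order 2.

3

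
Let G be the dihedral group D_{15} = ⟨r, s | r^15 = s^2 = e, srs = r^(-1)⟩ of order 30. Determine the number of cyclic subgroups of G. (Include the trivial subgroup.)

19

Group the elements of G by the cyclic subgroup they generate; each cyclic subgroup of order d accounts for φ(d) elements.
Cyclic subgroups by order — order 1: 1; order 2: 15; order 3: 1; order 5: 1; order 15: 1.
Total: 19.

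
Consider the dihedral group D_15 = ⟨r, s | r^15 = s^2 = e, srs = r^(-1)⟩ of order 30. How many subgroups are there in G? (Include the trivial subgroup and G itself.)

|G| = 30, so by Lagrange every subgroup order divides 30. Divisors: 1, 2, 3, 5, 6, 10, 15, 30.
Subgroups by order — order 1: 1; order 2: 15; order 3: 1; order 5: 1; order 6: 5; order 10: 3; order 15: 1; order 30: 1.
Total: 1 + 15 + 1 + 1 + 5 + 3 + 1 + 1 = 28.

28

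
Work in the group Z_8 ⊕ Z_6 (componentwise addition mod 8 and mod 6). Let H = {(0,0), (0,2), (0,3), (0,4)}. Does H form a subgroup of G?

No

Closure fails: (0,2) + (0,3) = (0,5) ∉ H. So H is not a subgroup.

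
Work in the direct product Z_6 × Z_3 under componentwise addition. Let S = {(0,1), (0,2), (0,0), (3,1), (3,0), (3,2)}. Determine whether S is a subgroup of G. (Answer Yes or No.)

|S| = 6 divides |G| = 18, consistent with Lagrange.
S contains the identity, every element's inverse is in S, and S is closed under +: it is a subgroup.
In fact S = ⟨(3,1)⟩.

Yes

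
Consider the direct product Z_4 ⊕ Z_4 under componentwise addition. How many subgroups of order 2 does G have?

|G| = 16 and 2 | 16, so subgroups of order 2 are possible by Lagrange.
The subgroups of order 2 are: {(0,0), (0,2)}; {(0,0), (2,0)}; {(0,0), (2,2)}.
So G has 3 subgroups of order 2.

3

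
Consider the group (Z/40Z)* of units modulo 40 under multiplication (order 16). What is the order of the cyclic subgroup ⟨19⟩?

2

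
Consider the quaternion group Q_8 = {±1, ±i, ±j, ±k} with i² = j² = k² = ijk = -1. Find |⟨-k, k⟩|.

4

|⟨-k⟩| = 4 and |⟨k⟩| = 4, so |H| is a multiple of lcm(4, 4) = 4 and divides |G| = 8.
Closing under the operation: H = {1, -1, k, -k}, so |H| = 4.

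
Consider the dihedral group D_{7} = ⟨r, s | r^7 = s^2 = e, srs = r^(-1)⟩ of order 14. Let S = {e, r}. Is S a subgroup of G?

r ∈ S but its inverse r^6 ∉ S, so S is not a subgroup.

No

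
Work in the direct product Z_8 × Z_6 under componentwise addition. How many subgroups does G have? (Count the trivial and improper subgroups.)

|G| = 48, so by Lagrange every subgroup order divides 48. Divisors: 1, 2, 3, 4, 6, 8, 12, 16, 24, 48.
Subgroups by order — order 1: 1; order 2: 3; order 3: 1; order 4: 3; order 6: 3; order 8: 3; order 12: 3; order 16: 1; order 24: 3; order 48: 1.
Total: 1 + 3 + 1 + 3 + 3 + 3 + 3 + 1 + 3 + 1 = 22.

22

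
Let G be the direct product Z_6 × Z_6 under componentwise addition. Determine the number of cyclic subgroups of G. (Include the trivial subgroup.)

Each element a generates a cyclic subgroup ⟨a⟩; distinct elements may generate the same one (a cyclic group of order d has φ(d) generators).
Cyclic subgroups by order — order 1: 1; order 2: 3; order 3: 4; order 6: 12.
Total: 20.

20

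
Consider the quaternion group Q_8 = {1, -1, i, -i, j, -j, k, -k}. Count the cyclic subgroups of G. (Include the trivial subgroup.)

A cyclic subgroup of order d is generated by each of its φ(d) elements of order d, so the cyclic subgroups of order d number (#elements of order d)/φ(d).
Cyclic subgroups by order — order 1: 1; order 2: 1; order 4: 3.
Total: 5.

5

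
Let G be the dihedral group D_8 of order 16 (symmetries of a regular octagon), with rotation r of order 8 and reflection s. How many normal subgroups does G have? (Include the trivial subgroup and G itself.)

7

G has 19 subgroups. Checking conjugation-invariance by order — order 1: 1/1 normal; order 2: 1/9 normal; order 4: 1/5 normal; order 8: 3/3 normal; order 16: 1/1 normal.
Total normal subgroups: 7.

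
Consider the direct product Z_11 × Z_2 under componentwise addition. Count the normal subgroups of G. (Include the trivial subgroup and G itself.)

4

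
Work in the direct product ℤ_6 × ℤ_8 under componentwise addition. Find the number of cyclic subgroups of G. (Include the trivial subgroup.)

A cyclic subgroup of order d is generated by each of its φ(d) elements of order d, so the cyclic subgroups of order d number (#elements of order d)/φ(d).
Cyclic subgroups by order — order 1: 1; order 2: 3; order 3: 1; order 4: 2; order 6: 3; order 8: 2; order 12: 2; order 24: 2.
Total: 16.

16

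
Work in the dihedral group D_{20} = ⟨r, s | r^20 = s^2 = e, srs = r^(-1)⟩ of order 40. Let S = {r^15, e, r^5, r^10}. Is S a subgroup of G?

Yes

|S| = 4 divides |G| = 40, consistent with Lagrange.
S contains the identity, every element's inverse is in S, and S is closed under ·: it is a subgroup.
In fact S = ⟨r^15⟩.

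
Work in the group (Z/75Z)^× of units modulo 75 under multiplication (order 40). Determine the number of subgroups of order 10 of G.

|G| = 40 and 10 | 40, so subgroups of order 10 are possible by Lagrange.
The subgroups of order 10 are: {1, 11, 16, 26, 31, 41, 46, 56, 61, 71}; {1, 14, 16, 29, 31, 44, 46, 59, 61, 74}; {1, 4, 16, 19, 31, 34, 46, 49, 61, 64}.
So G has 3 subgroups of order 10.

3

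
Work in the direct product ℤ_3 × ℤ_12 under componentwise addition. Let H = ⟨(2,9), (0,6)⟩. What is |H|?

12

|⟨(2,9)⟩| = 12 and |⟨(0,6)⟩| = 2, so |H| is a multiple of lcm(12, 2) = 12 and divides |G| = 36.
Closing under the operation: H = {(0,0), (0,3), (0,6), (0,9), (1,0), (1,3), (1,6), (1,9), (2,0), (2,3), (2,6), (2,9)}, so |H| = 12.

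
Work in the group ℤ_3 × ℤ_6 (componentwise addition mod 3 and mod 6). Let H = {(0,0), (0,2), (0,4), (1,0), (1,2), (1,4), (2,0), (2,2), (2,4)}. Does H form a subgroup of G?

Yes

|H| = 9 divides |G| = 18, consistent with Lagrange.
H contains the identity, every element's inverse is in H, and H is closed under +: it is a subgroup.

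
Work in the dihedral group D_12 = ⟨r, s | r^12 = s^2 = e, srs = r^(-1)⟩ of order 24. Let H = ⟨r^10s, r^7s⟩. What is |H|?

8

|⟨r^10s⟩| = 2 and |⟨r^7s⟩| = 2, so |H| is a multiple of lcm(2, 2) = 2 and divides |G| = 24.
Closing under the operation: H = {e, r^3, r^6, r^9, rs, r^4s, r^7s, r^10s}, so |H| = 8.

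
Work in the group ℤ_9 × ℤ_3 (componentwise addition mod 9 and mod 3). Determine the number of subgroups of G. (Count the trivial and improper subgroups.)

|G| = 27, so by Lagrange every subgroup order divides 27. Divisors: 1, 3, 9, 27.
Subgroups by order — order 1: 1; order 3: 4; order 9: 4; order 27: 1.
Total: 1 + 4 + 4 + 1 = 10.

10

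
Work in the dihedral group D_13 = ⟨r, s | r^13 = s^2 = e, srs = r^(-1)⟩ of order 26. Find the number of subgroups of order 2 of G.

13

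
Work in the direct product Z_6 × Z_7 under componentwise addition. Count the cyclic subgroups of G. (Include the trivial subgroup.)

A cyclic subgroup of order d is generated by each of its φ(d) elements of order d, so the cyclic subgroups of order d number (#elements of order d)/φ(d).
Cyclic subgroups by order — order 1: 1; order 2: 1; order 3: 1; order 6: 1; order 7: 1; order 14: 1; order 21: 1; order 42: 1.
Total: 8.

8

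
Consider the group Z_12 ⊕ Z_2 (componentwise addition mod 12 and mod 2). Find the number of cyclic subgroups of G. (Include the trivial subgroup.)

12

Each element a generates a cyclic subgroup ⟨a⟩; distinct elements may generate the same one (a cyclic group of order d has φ(d) generators).
Cyclic subgroups by order — order 1: 1; order 2: 3; order 3: 1; order 4: 2; order 6: 3; order 12: 2.
Total: 12.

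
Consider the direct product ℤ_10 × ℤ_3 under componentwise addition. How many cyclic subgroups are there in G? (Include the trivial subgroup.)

Group the elements of G by the cyclic subgroup they generate; each cyclic subgroup of order d accounts for φ(d) elements.
Cyclic subgroups by order — order 1: 1; order 2: 1; order 3: 1; order 5: 1; order 6: 1; order 10: 1; order 15: 1; order 30: 1.
Total: 8.

8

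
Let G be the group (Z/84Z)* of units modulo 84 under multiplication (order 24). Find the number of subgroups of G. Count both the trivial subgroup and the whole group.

32

|G| = 24, so by Lagrange every subgroup order divides 24. Divisors: 1, 2, 3, 4, 6, 8, 12, 24.
Subgroups by order — order 1: 1; order 2: 7; order 3: 1; order 4: 7; order 6: 7; order 8: 1; order 12: 7; order 24: 1.
Total: 1 + 7 + 1 + 7 + 7 + 1 + 7 + 1 = 32.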